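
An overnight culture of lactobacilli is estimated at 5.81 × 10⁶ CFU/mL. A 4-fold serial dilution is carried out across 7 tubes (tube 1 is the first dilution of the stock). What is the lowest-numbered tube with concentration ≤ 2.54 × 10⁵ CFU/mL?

tube 3

Tube n has concentration 5.81 × 10⁶ CFU/mL / 4ⁿ.
Need 4ⁿ ≥ 5.81 × 10⁶ CFU/mL / 2.54 × 10⁵ CFU/mL = 22.9, so n ≥ 2.26.
First such tube: n = 3.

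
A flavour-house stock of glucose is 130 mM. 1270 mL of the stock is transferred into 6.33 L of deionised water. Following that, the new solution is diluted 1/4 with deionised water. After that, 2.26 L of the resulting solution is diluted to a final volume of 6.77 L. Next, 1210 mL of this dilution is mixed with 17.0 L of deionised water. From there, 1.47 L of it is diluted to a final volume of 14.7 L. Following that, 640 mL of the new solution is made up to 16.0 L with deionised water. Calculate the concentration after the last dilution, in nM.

Overall dilution factor = 5.984 × 4 × 2.996 × 15.05 × 10 × 25 = 2.70 × 10⁵.
130 mM / 2.70 × 10⁵ = 4.82 × 10⁻⁴ mM = 482 nM.

482 nM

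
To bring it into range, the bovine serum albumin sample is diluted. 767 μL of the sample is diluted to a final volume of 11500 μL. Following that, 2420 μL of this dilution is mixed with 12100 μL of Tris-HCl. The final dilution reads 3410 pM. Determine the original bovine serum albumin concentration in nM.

307 nM

Overall dilution factor = 14.99 × 6 = 90.0.
Original = 3410 pM × 90.0 = 3.07 × 10⁵ pM = 307 nM.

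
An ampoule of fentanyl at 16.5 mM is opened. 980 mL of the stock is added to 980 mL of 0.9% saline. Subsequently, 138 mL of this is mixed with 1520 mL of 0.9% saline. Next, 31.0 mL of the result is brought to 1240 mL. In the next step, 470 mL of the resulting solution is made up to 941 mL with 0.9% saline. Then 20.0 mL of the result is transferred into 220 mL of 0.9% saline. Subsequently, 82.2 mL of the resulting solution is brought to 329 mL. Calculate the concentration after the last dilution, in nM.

179 nM

Overall dilution factor = 2 × 12.01 × 40 × 2.002 × 12 × 4.002 = 9.24 × 10⁴.
16.5 mM / 9.24 × 10⁴ = 1.79 × 10⁻⁴ mM = 179 nM.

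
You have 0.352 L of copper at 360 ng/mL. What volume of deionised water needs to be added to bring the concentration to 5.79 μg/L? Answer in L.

5.79 μg/L = 5.79 ng/mL.
V₂ = C₁V₁/C₂ = 360 × 0.352 / 5.79 = 21.9 L.
Diluent to add = V₂ − V₁ = 21.9 − 0.352 = 21.5 L.

21.5 L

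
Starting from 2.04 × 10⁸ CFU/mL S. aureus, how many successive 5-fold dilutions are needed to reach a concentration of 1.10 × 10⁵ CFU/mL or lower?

Need 5ⁿ ≥ 1855, so n ≥ log(1855)/log(5) = 4.68.
Minimum whole steps: n = 5.

5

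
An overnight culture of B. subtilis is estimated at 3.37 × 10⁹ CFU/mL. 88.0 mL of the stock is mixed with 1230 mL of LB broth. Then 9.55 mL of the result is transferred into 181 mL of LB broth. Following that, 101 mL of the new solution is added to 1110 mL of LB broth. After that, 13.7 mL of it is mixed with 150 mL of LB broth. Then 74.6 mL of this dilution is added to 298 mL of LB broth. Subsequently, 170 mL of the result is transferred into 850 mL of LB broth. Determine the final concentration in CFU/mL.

Overall dilution factor = 14.98 × 19.95 × 11.99 × 11.95 × 4.995 × 6 = 1.28 × 10⁶.
3.37 × 10⁹ CFU/mL / 1.28 × 10⁶ = 2630 CFU/mL.

2630 CFU/mL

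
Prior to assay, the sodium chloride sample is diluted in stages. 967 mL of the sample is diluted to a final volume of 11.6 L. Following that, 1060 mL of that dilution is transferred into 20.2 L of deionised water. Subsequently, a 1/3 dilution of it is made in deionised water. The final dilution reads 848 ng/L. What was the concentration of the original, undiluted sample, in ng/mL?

Overall dilution factor = 12.00 × 20.06 × 3 = 722.
Original = 848 ng/L × 722 = 6.12 × 10⁵ ng/L = 612 ng/mL.

612 ng/mL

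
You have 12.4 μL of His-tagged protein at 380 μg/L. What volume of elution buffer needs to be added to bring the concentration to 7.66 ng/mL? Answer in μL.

7.66 ng/mL = 7.66 μg/L.
V₂ = C₁V₁/C₂ = 380 × 12.4 / 7.66 = 615 μL.
Diluent to add = V₂ − V₁ = 615 − 12.4 = 603 μL.

603 μL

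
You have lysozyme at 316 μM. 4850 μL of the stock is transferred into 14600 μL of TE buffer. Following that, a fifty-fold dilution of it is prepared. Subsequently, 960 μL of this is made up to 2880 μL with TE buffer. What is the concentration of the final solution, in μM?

0.525 μM

Overall dilution factor = 4.010 × 50 × 3 = 602.
316 μM / 602 = 0.525 μM.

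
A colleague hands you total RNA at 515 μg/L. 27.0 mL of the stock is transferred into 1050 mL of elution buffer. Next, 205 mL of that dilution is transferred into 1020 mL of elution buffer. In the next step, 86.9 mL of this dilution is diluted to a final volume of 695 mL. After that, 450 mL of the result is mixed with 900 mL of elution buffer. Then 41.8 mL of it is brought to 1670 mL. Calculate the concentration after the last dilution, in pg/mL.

Overall dilution factor = 39.89 × 5.976 × 7.998 × 3 × 39.95 = 2.28 × 10⁵.
515 μg/L / 2.28 × 10⁵ = 2.25 × 10⁻³ μg/L = 2.25 pg/mL.

2.25 pg/mL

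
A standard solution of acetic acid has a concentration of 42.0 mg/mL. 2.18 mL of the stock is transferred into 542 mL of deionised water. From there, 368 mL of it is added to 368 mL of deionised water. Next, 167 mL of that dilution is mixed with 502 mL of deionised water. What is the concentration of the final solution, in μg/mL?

Overall dilution factor = 249.6 × 2 × 4.006 = 2000.
42.0 mg/mL / 2000 = 0.0210 mg/mL = 21.0 μg/mL.

21.0 μg/mL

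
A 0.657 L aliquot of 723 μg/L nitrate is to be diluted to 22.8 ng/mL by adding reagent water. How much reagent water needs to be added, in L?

22.8 ng/mL = 22.8 μg/L.
V₂ = C₁V₁/C₂ = 723 × 0.657 / 22.8 = 20.8 L.
Diluent to add = V₂ − V₁ = 20.8 − 0.657 = 20.2 L.

20.2 L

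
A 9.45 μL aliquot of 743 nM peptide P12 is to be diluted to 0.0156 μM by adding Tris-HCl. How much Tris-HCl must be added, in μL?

0.0156 μM = 15.6 nM.
V₂ = C₁V₁/C₂ = 743 × 9.45 / 15.6 = 450 μL.
Diluent to add = V₂ − V₁ = 450 − 9.45 = 441 μL.

441 μL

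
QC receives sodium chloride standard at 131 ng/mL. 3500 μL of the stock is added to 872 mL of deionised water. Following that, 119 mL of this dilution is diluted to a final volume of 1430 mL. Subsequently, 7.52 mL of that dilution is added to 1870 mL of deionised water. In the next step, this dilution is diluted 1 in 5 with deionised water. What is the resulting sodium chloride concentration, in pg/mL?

0.0349 pg/mL

Overall dilution factor = 250.1 × 12.02 × 249.7 × 5 = 3.75 × 10⁶.
131 ng/mL / 3.75 × 10⁶ = 3.49 × 10⁻⁵ ng/mL = 0.0349 pg/mL.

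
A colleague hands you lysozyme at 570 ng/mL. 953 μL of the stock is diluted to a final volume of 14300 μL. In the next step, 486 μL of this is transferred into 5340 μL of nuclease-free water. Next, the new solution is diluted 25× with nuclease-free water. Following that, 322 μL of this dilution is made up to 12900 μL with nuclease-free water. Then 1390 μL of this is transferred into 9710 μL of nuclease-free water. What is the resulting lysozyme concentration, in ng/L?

0.396 ng/L

Overall dilution factor = 15.01 × 11.99 × 25 × 40.06 × 7.986 = 1.44 × 10⁶.
570 ng/mL / 1.44 × 10⁶ = 3.96 × 10⁻⁴ ng/mL = 0.396 ng/L.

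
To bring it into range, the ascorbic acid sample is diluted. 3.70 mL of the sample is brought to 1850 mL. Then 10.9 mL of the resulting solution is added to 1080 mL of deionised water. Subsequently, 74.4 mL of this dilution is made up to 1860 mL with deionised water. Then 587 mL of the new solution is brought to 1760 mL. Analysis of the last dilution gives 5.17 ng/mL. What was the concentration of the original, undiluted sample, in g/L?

19.4 g/L

Overall dilution factor = 500 × 100.1 × 25 × 2.998 = 3.75 × 10⁶.
Original = 5.17 ng/mL × 3.75 × 10⁶ = 1.94 × 10⁷ ng/mL = 19.4 g/L.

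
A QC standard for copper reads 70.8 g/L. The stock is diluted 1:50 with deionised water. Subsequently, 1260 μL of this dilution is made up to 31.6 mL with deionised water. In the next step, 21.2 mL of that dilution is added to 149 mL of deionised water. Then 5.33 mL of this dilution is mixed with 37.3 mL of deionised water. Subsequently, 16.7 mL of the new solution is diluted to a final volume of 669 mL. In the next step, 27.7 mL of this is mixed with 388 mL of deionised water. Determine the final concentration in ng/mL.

1.46 ng/mL

Overall dilution factor = 50 × 25.08 × 8.028 × 7.998 × 40.06 × 15.01 = 4.84 × 10⁷.
70.8 g/L / 4.84 × 10⁷ = 1.46 × 10⁻⁶ g/L = 1.46 ng/mL.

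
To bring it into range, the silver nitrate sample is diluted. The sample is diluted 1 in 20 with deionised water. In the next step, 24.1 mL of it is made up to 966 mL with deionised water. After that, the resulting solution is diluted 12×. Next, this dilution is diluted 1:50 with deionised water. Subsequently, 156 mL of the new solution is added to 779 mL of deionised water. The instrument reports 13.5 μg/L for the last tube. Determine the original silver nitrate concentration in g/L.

Overall dilution factor = 20 × 40.08 × 12 × 50 × 5.994 = 2.88 × 10⁶.
Original = 13.5 μg/L × 2.88 × 10⁶ = 3.89 × 10⁷ μg/L = 38.9 g/L.

38.9 g/L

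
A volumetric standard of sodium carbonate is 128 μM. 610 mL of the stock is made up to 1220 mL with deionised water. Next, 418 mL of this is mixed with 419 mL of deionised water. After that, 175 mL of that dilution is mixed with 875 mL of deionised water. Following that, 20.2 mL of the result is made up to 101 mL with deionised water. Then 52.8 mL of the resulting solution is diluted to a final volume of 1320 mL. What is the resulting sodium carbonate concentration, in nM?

42.6 nM

Overall dilution factor = 2 × 2.002 × 6 × 5 × 25 = 3004.
128 μM / 3004 = 0.0426 μM = 42.6 nM.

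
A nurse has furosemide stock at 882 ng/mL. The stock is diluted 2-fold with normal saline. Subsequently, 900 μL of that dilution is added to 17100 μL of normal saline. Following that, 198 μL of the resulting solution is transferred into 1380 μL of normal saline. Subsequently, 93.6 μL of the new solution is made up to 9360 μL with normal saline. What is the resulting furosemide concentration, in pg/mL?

Overall dilution factor = 2 × 20 × 7.970 × 100 = 3.19 × 10⁴.
882 ng/mL / 3.19 × 10⁴ = 0.0277 ng/mL = 27.7 pg/mL.

27.7 pg/mL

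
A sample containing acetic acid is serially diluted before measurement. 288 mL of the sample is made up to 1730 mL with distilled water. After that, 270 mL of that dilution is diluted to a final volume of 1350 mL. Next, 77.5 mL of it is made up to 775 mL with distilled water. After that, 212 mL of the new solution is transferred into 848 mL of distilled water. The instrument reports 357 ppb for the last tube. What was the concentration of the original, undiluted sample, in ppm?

536 ppm

Overall dilution factor = 6.007 × 5 × 10 × 5 = 1502.
Original = 357 ppb × 1502 = 5.36 × 10⁵ ppb = 536 ppm.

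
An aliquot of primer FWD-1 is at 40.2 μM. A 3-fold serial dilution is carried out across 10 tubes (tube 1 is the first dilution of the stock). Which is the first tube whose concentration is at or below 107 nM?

tube 6

Tube n has concentration 40.2 μM / 3ⁿ.
Need 3ⁿ ≥ 40.2 μM / 107 nM = 376, so n ≥ 5.40.
First such tube: n = 6.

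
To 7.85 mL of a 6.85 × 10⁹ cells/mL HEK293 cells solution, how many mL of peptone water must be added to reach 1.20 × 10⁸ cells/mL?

V₂ = C₁V₁/C₂ = 6.85 × 10⁹ × 7.85 / 1.20 × 10⁸ = 448 mL.
Diluent to add = V₂ − V₁ = 448 − 7.85 = 440 mL.

440 mL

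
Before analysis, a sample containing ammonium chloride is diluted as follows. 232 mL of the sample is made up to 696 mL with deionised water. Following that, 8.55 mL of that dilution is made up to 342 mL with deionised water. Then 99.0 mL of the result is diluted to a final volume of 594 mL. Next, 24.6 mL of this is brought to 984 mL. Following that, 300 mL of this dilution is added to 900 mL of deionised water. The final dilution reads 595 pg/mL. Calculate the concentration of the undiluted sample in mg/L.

68.5 mg/L

Overall dilution factor = 3 × 40 × 6 × 40 × 4 = 1.15 × 10⁵.
Original = 595 pg/mL × 1.15 × 10⁵ = 6.85 × 10⁷ pg/mL = 68.5 mg/L.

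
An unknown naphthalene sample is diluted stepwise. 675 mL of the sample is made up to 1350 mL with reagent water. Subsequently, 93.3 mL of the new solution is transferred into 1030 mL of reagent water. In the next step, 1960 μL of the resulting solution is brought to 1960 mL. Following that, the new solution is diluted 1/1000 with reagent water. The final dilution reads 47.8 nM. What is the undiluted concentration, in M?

1.15 M

Overall dilution factor = 2 × 12.04 × 1000 × 1000 = 2.41 × 10⁷.
Original = 47.8 nM × 2.41 × 10⁷ = 1.15 × 10⁹ nM = 1.15 M.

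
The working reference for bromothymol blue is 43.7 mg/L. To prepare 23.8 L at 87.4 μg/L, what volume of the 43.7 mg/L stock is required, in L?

0.0476 L

87.4 μg/L = 0.0874 mg/L.
V₁ = C₂V₂/C₁ = 0.0874 × 23.8 / 43.7 = 0.0476 L.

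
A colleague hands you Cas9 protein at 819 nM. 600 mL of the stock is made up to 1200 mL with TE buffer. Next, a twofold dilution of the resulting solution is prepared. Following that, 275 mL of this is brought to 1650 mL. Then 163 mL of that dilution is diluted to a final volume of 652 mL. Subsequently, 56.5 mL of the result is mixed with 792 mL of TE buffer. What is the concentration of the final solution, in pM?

568 pM

Overall dilution factor = 2 × 2 × 6 × 4 × 15.02 = 1442.
819 nM / 1442 = 0.568 nM = 568 pM.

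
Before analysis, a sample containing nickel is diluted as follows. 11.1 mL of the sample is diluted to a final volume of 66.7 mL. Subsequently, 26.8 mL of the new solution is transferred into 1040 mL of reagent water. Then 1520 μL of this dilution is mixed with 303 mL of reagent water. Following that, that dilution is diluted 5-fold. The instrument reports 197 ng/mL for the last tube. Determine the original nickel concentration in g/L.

Overall dilution factor = 6.009 × 39.81 × 200.3 × 5 = 2.40 × 10⁵.
Original = 197 ng/mL × 2.40 × 10⁵ = 4.72 × 10⁷ ng/mL = 47.2 g/L.

47.2 g/L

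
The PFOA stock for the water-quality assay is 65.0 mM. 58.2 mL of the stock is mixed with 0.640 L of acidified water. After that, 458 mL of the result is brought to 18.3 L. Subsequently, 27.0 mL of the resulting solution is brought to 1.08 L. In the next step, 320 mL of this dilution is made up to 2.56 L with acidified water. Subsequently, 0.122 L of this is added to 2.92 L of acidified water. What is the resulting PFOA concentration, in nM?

17.0 nM

Overall dilution factor = 12.00 × 39.96 × 40 × 8 × 24.93 = 3.82 × 10⁶.
65.0 mM / 3.82 × 10⁶ = 1.70 × 10⁻⁵ mM = 17.0 nM.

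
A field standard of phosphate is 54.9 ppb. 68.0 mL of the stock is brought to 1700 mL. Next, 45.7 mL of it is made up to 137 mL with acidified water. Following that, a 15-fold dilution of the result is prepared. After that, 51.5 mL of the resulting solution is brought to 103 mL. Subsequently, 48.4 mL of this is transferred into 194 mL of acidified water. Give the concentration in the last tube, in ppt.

4.88 ppt

Overall dilution factor = 25 × 2.998 × 15 × 2 × 5.008 = 1.13 × 10⁴.
54.9 ppb / 1.13 × 10⁴ = 4.88 × 10⁻³ ppb = 4.88 ppt.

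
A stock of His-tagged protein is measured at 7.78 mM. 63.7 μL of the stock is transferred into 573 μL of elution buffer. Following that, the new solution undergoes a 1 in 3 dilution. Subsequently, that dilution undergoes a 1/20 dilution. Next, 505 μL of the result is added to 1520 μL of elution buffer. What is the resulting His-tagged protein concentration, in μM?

3.24 μM

Overall dilution factor = 9.995 × 3 × 20 × 4.010 = 2405.
7.78 mM / 2405 = 3.24 × 10⁻³ mM = 3.24 μM.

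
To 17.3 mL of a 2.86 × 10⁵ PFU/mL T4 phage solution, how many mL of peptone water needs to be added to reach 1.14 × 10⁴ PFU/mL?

V₂ = C₁V₁/C₂ = 2.86 × 10⁵ × 17.3 / 1.14 × 10⁴ = 434 mL.
Diluent to add = V₂ − V₁ = 434 − 17.3 = 417 mL.

417 mL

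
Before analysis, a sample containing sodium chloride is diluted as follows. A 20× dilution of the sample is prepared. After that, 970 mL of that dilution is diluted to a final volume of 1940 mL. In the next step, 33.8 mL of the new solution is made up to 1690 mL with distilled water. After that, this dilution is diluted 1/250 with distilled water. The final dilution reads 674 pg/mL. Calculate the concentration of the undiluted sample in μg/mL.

337 μg/mL

Overall dilution factor = 20 × 2 × 50 × 250 = 5.00 × 10⁵.
Original = 674 pg/mL × 5.00 × 10⁵ = 3.37 × 10⁸ pg/mL = 337 μg/mL.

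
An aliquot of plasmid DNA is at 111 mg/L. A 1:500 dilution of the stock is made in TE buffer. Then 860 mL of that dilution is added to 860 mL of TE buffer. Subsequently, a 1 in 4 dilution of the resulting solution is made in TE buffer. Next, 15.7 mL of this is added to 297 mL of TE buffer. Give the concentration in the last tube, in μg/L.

1.39 μg/L

Overall dilution factor = 500 × 2 × 4 × 19.92 = 7.97 × 10⁴.
111 mg/L / 7.97 × 10⁴ = 1.39 × 10⁻³ mg/L = 1.39 μg/L.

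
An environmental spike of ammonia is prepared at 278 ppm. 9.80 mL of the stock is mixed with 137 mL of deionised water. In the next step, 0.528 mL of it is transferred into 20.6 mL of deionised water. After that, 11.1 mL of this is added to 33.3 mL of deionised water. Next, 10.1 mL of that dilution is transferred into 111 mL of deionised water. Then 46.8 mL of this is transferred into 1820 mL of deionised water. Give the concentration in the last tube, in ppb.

0.242 ppb

Overall dilution factor = 14.98 × 40.02 × 4 × 11.99 × 39.89 = 1.15 × 10⁶.
278 ppm / 1.15 × 10⁶ = 2.42 × 10⁻⁴ ppm = 0.242 ppb.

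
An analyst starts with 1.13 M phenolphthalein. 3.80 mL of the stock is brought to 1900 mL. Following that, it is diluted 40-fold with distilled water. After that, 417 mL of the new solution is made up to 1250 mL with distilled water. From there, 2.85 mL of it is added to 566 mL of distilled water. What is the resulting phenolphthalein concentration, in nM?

Overall dilution factor = 500 × 40 × 2.998 × 199.6 = 1.20 × 10⁷.
1.13 M / 1.20 × 10⁷ = 9.44 × 10⁻⁸ M = 94.4 nM.

94.4 nM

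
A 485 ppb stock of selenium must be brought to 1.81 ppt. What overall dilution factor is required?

Factor = C₀/C_target = 485 ppb / 1.81 ppt = 2.68 × 10⁵.

2.68 × 10⁵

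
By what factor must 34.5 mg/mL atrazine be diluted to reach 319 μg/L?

Factor = C₀/C_target = 34.5 mg/mL / 319 μg/L = 1.08 × 10⁵.

1.08 × 10⁵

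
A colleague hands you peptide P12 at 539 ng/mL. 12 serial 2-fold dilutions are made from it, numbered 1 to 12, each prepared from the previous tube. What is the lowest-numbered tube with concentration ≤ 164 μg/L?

tube 2

Tube n has concentration 539 ng/mL / 2ⁿ.
Need 2ⁿ ≥ 539 ng/mL / 164 μg/L = 3.29, so n ≥ 1.72.
First such tube: n = 2.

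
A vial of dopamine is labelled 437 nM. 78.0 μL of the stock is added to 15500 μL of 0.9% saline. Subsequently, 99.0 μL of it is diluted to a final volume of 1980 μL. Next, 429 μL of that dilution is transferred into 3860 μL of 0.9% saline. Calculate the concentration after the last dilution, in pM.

Overall dilution factor = 199.7 × 20 × 9.998 = 3.99 × 10⁴.
437 nM / 3.99 × 10⁴ = 0.0109 nM = 10.9 pM.

10.9 pM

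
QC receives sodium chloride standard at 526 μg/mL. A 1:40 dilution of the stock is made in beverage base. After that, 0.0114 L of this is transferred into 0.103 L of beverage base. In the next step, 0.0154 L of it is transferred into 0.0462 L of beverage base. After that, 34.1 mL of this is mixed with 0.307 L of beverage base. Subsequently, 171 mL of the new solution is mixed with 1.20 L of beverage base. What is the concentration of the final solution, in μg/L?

4.08 μg/L

Overall dilution factor = 40 × 10.04 × 4 × 10.00 × 8.018 = 1.29 × 10⁵.
526 μg/mL / 1.29 × 10⁵ = 4.08 × 10⁻³ μg/mL = 4.08 μg/L.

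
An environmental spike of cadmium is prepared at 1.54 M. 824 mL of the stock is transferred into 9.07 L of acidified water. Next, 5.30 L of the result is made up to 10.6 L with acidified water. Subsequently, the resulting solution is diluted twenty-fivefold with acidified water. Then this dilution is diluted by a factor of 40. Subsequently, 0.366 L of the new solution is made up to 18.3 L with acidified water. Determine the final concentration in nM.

1280 nM

Overall dilution factor = 12.01 × 2 × 25 × 40 × 50 = 1.20 × 10⁶.
1.54 M / 1.20 × 10⁶ = 1.28 × 10⁻⁶ M = 1280 nM.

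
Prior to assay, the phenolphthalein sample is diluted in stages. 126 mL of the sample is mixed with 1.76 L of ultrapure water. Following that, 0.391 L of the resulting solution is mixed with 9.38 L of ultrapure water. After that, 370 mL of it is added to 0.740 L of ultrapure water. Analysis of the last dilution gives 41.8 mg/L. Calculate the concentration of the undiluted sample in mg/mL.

46.9 mg/mL

Overall dilution factor = 14.97 × 24.99 × 3 = 1122.
Original = 41.8 mg/L × 1122 = 4.69 × 10⁴ mg/L = 46.9 mg/mL.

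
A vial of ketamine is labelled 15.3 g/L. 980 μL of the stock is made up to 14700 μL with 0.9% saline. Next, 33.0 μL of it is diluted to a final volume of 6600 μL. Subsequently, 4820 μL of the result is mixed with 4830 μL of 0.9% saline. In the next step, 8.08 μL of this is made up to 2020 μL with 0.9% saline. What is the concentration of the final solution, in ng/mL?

Overall dilution factor = 15 × 200 × 2.002 × 250 = 1.50 × 10⁶.
15.3 g/L / 1.50 × 10⁶ = 1.02 × 10⁻⁵ g/L = 10.2 ng/mL.

10.2 ng/mL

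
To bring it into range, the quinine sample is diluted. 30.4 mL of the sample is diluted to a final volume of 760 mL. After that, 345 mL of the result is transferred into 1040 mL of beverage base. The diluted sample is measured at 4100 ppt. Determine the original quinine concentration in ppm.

0.411 ppm

Overall dilution factor = 25 × 4.014 = 100.
Original = 4100 ppt × 100 = 4.11 × 10⁵ ppt = 0.411 ppm.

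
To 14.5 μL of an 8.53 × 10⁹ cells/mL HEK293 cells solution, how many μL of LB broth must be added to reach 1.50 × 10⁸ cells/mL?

810 μL

V₂ = C₁V₁/C₂ = 8.53 × 10⁹ × 14.5 / 1.50 × 10⁸ = 825 μL.
Diluent to add = V₂ − V₁ = 825 − 14.5 = 810 μL.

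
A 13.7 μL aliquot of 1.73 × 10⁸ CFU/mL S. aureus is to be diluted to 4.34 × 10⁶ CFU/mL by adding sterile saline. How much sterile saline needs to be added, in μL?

V₂ = C₁V₁/C₂ = 1.73 × 10⁸ × 13.7 / 4.34 × 10⁶ = 546 μL.
Diluent to add = V₂ − V₁ = 546 − 13.7 = 532 μL.

532 μL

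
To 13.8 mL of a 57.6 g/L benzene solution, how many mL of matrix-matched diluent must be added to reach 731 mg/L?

1070 mL

731 mg/L = 0.731 g/L.
V₂ = C₁V₁/C₂ = 57.6 × 13.8 / 0.731 = 1087 mL.
Diluent to add = V₂ − V₁ = 1087 − 13.8 = 1070 mL.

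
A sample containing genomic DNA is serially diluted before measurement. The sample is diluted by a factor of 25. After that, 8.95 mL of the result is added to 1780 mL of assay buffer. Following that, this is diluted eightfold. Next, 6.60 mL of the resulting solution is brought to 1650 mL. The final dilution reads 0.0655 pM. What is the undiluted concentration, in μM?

Overall dilution factor = 25 × 199.9 × 8 × 250 = 9.99 × 10⁶.
Original = 0.0655 pM × 9.99 × 10⁶ = 6.55 × 10⁵ pM = 0.655 μM.

0.655 μM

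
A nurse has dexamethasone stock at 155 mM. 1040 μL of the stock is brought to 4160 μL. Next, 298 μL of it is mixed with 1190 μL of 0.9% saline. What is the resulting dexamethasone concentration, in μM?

7760 μM

Overall dilution factor = 4 × 4.993 = 20.0.
155 mM / 20.0 = 7.76 mM = 7760 μM.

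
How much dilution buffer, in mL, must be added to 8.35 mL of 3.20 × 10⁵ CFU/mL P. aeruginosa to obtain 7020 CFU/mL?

372 mL

V₂ = C₁V₁/C₂ = 3.20 × 10⁵ × 8.35 / 7020 = 381 mL.
Diluent to add = V₂ − V₁ = 381 − 8.35 = 372 mL.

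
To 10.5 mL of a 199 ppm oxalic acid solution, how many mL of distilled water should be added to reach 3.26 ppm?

630 mL

V₂ = C₁V₁/C₂ = 199 × 10.5 / 3.26 = 641 mL.
Diluent to add = V₂ − V₁ = 641 − 10.5 = 630 mL.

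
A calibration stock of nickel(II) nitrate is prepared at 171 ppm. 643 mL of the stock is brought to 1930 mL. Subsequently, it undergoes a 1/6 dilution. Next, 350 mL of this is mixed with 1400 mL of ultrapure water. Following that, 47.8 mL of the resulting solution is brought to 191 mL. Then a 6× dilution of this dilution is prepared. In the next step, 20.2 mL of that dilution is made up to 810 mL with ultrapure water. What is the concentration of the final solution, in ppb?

1.98 ppb

Overall dilution factor = 3.002 × 6 × 5 × 3.996 × 6 × 40.10 = 8.66 × 10⁴.
171 ppm / 8.66 × 10⁴ = 1.98 × 10⁻³ ppm = 1.98 ppb.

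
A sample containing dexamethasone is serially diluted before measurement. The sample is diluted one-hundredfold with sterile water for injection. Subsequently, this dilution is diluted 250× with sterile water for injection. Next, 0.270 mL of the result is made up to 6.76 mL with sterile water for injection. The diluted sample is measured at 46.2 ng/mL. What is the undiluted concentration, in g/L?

28.9 g/L

Overall dilution factor = 100 × 250 × 25.04 = 6.26 × 10⁵.
Original = 46.2 ng/mL × 6.26 × 10⁵ = 2.89 × 10⁷ ng/mL = 28.9 g/L.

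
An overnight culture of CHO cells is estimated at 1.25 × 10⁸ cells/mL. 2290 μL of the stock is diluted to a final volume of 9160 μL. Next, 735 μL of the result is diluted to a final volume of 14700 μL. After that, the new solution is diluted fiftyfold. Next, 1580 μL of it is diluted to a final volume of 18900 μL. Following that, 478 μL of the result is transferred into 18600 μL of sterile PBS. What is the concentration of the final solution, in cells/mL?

65.5 cells/mL

Overall dilution factor = 4 × 20 × 50 × 11.96 × 39.91 = 1.91 × 10⁶.
1.25 × 10⁸ cells/mL / 1.91 × 10⁶ = 65.5 cells/mL.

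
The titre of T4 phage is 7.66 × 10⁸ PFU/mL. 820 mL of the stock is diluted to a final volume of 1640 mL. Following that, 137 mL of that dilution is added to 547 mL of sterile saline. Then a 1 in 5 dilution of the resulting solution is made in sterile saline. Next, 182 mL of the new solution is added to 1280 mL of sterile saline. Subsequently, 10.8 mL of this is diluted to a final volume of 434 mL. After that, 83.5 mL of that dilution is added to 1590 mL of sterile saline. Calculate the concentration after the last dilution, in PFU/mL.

Overall dilution factor = 2 × 4.993 × 5 × 8.033 × 40.19 × 20.04 = 3.23 × 10⁵.
7.66 × 10⁸ PFU/mL / 3.23 × 10⁵ = 2370 PFU/mL.

2370 PFU/mL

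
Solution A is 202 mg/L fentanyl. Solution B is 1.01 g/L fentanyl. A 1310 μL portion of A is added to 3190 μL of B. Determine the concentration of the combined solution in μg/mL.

775 μg/mL

C_B = 1.01 g/L = 1010 mg/L.
C_mix = (C_A·V_A + C_B·V_B)/(V_A + V_B) = (202×1310 + 1010×3190) / 4500 = 775 mg/L = 775 μg/mL.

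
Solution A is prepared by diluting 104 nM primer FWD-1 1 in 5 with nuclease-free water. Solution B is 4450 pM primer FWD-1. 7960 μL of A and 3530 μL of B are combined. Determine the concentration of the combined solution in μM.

0.0158 μM

C_A = 104 nM / 5 = 20.8 nM.
C_B = 4450 pM = 4.45 nM.
C_mix = (C_A·V_A + C_B·V_B)/(V_A + V_B) = (20.8×7960 + 4.45×3530) / 11490 = 15.8 nM = 0.0158 μM.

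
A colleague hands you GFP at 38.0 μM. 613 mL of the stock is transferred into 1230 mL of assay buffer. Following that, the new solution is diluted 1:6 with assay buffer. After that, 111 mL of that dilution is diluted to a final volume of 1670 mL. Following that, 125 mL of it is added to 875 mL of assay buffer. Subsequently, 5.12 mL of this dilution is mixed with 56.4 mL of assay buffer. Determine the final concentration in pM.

Overall dilution factor = 3.007 × 6 × 15.05 × 8 × 12.02 = 2.61 × 10⁴.
38.0 μM / 2.61 × 10⁴ = 1.46 × 10⁻³ μM = 1460 pM.

1460 pM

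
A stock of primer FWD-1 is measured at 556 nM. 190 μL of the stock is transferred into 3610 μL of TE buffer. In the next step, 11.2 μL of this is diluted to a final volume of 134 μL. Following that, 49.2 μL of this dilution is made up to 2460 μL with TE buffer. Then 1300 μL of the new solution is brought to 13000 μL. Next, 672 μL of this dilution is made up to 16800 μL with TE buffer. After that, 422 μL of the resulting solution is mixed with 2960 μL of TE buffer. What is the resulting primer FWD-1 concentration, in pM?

Overall dilution factor = 20 × 11.96 × 50 × 10 × 25 × 8.014 = 2.40 × 10⁷.
556 nM / 2.40 × 10⁷ = 2.32 × 10⁻⁵ nM = 0.0232 pM.

0.0232 pM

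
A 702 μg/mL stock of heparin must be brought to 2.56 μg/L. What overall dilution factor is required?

Factor = C₀/C_target = 702 μg/mL / 2.56 μg/L = 2.74 × 10⁵.

2.74 × 10⁵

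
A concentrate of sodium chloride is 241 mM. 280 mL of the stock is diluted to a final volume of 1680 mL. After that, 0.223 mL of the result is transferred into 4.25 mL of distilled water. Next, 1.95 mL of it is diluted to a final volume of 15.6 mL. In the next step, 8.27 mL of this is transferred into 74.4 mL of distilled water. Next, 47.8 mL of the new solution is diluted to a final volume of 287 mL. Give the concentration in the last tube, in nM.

4170 nM

Overall dilution factor = 6 × 20.06 × 8 × 9.996 × 6.004 = 5.78 × 10⁴.
241 mM / 5.78 × 10⁴ = 4.17 × 10⁻³ mM = 4170 nM.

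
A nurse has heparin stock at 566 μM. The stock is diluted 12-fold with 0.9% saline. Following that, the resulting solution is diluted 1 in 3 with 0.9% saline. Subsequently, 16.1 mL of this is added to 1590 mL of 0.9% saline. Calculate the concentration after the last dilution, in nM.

Overall dilution factor = 12 × 3 × 99.76 = 3591.
566 μM / 3591 = 0.158 μM = 158 nM.

158 nM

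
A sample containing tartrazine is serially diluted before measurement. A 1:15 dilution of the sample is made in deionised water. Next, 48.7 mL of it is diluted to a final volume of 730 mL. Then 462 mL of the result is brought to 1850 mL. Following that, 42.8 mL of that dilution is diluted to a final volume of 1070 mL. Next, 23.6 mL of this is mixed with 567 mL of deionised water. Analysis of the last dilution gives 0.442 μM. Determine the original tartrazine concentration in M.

0.249 M

Overall dilution factor = 15 × 14.99 × 4.004 × 25 × 25.03 = 5.63 × 10⁵.
Original = 0.442 μM × 5.63 × 10⁵ = 2.49 × 10⁵ μM = 0.249 M.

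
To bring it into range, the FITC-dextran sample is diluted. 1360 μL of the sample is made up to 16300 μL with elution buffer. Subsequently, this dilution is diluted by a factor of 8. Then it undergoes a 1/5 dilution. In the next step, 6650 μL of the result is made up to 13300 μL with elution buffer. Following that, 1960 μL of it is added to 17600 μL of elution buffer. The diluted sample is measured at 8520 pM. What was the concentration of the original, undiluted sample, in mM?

0.0815 mM

Overall dilution factor = 11.99 × 8 × 5 × 2 × 9.980 = 9569.
Original = 8520 pM × 9569 = 8.15 × 10⁷ pM = 0.0815 mM.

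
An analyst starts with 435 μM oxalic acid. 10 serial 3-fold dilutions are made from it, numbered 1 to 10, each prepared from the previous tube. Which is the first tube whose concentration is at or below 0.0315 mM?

tube 3

Tube n has concentration 435 μM / 3ⁿ.
Need 3ⁿ ≥ 435 μM / 0.0315 mM = 13.8, so n ≥ 2.39.
First such tube: n = 3.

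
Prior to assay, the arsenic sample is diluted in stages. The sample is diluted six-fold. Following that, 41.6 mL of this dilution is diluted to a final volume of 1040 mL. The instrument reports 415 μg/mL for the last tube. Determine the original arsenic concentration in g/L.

62.3 g/L

Overall dilution factor = 6 × 25 = 150.
Original = 415 μg/mL × 150 = 6.22 × 10⁴ μg/mL = 62.3 g/L.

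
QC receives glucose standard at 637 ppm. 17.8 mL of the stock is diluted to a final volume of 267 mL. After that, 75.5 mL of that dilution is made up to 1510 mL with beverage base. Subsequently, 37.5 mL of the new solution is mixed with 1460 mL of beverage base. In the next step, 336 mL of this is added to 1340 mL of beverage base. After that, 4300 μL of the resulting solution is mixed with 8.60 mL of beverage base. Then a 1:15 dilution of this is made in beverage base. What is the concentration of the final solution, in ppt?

237 ppt

Overall dilution factor = 15 × 20 × 39.93 × 4.988 × 3 × 15 = 2.69 × 10⁶.
637 ppm / 2.69 × 10⁶ = 2.37 × 10⁻⁴ ppm = 237 ppt.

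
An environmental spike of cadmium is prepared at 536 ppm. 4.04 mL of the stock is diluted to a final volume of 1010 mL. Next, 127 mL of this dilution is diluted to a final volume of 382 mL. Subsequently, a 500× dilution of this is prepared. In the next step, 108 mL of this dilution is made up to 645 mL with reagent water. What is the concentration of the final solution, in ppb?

Overall dilution factor = 250 × 3.008 × 500 × 5.972 = 2.25 × 10⁶.
536 ppm / 2.25 × 10⁶ = 2.39 × 10⁻⁴ ppm = 0.239 ppb.

0.239 ppb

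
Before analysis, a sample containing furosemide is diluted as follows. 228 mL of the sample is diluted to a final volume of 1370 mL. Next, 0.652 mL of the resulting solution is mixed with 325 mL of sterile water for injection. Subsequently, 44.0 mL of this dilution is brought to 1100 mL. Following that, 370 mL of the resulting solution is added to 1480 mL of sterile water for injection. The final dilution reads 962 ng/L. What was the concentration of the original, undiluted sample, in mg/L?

361 mg/L

Overall dilution factor = 6.009 × 499.5 × 25 × 5 = 3.75 × 10⁵.
Original = 962 ng/L × 3.75 × 10⁵ = 3.61 × 10⁸ ng/L = 361 mg/L.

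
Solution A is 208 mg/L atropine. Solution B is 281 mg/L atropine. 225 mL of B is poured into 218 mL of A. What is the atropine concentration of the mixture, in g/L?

C_mix = (C_A·V_A + C_B·V_B)/(V_A + V_B) = (208×218 + 281×225) / 443.0 = 245 mg/L = 0.245 g/L.

0.245 g/L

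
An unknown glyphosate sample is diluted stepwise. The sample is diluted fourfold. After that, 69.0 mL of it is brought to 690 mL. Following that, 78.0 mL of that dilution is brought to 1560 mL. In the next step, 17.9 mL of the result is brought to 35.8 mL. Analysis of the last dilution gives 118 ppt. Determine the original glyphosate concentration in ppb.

Overall dilution factor = 4 × 10 × 20 × 2 = 1600.
Original = 118 ppt × 1600 = 1.89 × 10⁵ ppt = 189 ppb.

189 ppb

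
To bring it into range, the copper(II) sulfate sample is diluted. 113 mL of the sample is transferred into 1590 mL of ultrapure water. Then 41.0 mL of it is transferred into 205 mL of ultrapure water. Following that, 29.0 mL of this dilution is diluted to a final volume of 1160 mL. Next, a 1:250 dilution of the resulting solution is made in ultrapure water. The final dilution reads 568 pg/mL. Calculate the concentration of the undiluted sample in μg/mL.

Overall dilution factor = 15.07 × 6 × 40 × 250 = 9.04 × 10⁵.
Original = 568 pg/mL × 9.04 × 10⁵ = 5.14 × 10⁸ pg/mL = 514 μg/mL.

514 μg/mL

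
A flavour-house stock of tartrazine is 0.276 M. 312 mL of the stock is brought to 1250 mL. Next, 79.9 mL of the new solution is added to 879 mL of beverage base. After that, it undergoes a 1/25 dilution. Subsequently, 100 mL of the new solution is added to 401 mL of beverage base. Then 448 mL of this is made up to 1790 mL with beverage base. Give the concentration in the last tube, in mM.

Overall dilution factor = 4.006 × 12.00 × 25 × 5.010 × 3.996 = 2.41 × 10⁴.
0.276 M / 2.41 × 10⁴ = 1.15 × 10⁻⁵ M = 0.0115 mM.

0.0115 mM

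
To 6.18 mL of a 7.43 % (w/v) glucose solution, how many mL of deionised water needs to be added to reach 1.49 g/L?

1.49 g/L = 0.149 % (w/v).
V₂ = C₁V₁/C₂ = 7.43 × 6.18 / 0.149 = 308 mL.
Diluent to add = V₂ − V₁ = 308 − 6.18 = 302 mL.

302 mL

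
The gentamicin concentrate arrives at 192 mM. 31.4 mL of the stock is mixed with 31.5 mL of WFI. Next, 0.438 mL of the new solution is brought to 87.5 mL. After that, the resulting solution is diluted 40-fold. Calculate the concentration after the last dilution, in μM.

12.0 μM

Overall dilution factor = 2.003 × 199.8 × 40 = 1.60 × 10⁴.
192 mM / 1.60 × 10⁴ = 0.0120 mM = 12.0 μM.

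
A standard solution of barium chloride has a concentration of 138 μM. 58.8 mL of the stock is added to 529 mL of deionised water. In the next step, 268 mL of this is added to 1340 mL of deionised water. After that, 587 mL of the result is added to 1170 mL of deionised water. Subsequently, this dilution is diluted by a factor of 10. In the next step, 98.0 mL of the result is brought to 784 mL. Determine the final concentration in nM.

9.61 nM

Overall dilution factor = 9.997 × 6 × 2.993 × 10 × 8 = 1.44 × 10⁴.
138 μM / 1.44 × 10⁴ = 9.61 × 10⁻³ μM = 9.61 nM.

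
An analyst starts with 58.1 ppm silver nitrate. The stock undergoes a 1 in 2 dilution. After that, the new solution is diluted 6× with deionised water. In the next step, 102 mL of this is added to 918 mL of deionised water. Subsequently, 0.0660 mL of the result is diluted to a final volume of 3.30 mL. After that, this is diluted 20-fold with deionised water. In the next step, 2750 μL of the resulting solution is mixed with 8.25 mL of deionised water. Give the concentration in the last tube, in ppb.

Overall dilution factor = 2 × 6 × 10 × 50 × 20 × 4 = 4.80 × 10⁵.
58.1 ppm / 4.80 × 10⁵ = 1.21 × 10⁻⁴ ppm = 0.121 ppb.

0.121 ppb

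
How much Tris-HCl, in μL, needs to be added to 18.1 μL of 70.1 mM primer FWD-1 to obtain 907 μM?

1380 μL

907 μM = 0.907 mM.
V₂ = C₁V₁/C₂ = 70.1 × 18.1 / 0.907 = 1399 μL.
Diluent to add = V₂ − V₁ = 1399 − 18.1 = 1380 μL.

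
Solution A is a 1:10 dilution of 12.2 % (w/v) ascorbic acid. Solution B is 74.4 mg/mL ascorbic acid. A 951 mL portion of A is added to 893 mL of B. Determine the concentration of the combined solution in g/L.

C_A = 12.2 % (w/v) / 10 = 1.22 % (w/v).
C_B = 74.4 mg/mL = 7.44 % (w/v).
C_mix = (C_A·V_A + C_B·V_B)/(V_A + V_B) = (1.22×951 + 7.44×893) / 1844 = 4.23 % (w/v) = 42.3 g/L.

42.3 g/L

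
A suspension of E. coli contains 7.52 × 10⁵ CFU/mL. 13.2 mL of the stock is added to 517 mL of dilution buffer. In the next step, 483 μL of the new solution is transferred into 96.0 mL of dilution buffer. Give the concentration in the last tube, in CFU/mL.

Overall dilution factor = 40.17 × 199.8 = 8024.
7.52 × 10⁵ CFU/mL / 8024 = 93.7 CFU/mL.

93.7 CFU/mL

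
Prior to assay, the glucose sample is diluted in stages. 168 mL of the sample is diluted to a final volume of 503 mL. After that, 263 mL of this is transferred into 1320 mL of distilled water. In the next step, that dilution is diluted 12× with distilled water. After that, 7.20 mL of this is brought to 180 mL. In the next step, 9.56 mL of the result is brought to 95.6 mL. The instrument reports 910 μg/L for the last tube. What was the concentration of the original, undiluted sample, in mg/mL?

Overall dilution factor = 2.994 × 6.019 × 12 × 25 × 10 = 5.41 × 10⁴.
Original = 910 μg/L × 5.41 × 10⁴ = 4.92 × 10⁷ μg/L = 49.2 mg/mL.

49.2 mg/mL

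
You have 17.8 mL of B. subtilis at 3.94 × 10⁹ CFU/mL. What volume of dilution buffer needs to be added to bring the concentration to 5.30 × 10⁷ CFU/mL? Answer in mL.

1310 mL

V₂ = C₁V₁/C₂ = 3.94 × 10⁹ × 17.8 / 5.30 × 10⁷ = 1323 mL.
Diluent to add = V₂ − V₁ = 1323 − 17.8 = 1310 mL.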